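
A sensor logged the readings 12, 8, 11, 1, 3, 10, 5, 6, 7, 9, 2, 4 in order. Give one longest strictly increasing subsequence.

Patience tails give the LIS length; then backtrack through the dp parents:
12 → extends → [12]
8 → replaces 12 → [8]
11 → extends → [8, 11]
1 → replaces 8 → [1, 11]
3 → replaces 11 → [1, 3]
10 → extends → [1, 3, 10]
5 → replaces 10 → [1, 3, 5]
6 → extends → [1, 3, 5, 6]
7 → extends → [1, 3, 5, 6, 7]
9 → extends → [1, 3, 5, 6, 7, 9]
2 → replaces 3 → [1, 2, 5, 6, 7, 9]
4 → replaces 5 → [1, 2, 4, 6, 7, 9]
Length 6; one witness is 1, 3, 5, 6, 7, 9.

1, 3, 5, 6, 7, 9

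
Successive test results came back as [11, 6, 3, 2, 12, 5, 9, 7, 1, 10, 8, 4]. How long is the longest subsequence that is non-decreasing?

4

Track the smallest tail for each achievable length (allowing ties):
11 → extends → [11]
6 → replaces 11 → [6]
3 → replaces 6 → [3]
2 → replaces 3 → [2]
12 → extends → [2, 12]
5 → replaces 12 → [2, 5]
9 → extends → [2, 5, 9]
7 → replaces 9 → [2, 5, 7]
1 → replaces 2 → [1, 5, 7]
10 → extends → [1, 5, 7, 10]
8 → replaces 10 → [1, 5, 7, 8]
4 → replaces 5 → [1, 4, 7, 8]
Four tails, so the longest non-decreasing subsequence has length 4 (e.g. 3, 5, 9, 10).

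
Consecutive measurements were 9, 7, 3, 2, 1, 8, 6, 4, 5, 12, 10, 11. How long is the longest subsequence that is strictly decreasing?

Negate each value so 'decreasing' becomes 'increasing', then run patience tails on the negated sequence:
-9 → extends → [-9]
-7 → extends → [-9, -7]
-3 → extends → [-9, -7, -3]
-2 → extends → [-9, -7, -3, -2]
-1 → extends → [-9, -7, -3, -2, -1]
-8 → replaces -7 → [-9, -8, -3, -2, -1]
-6 → replaces -3 → [-9, -8, -6, -2, -1]
-4 → replaces -2 → [-9, -8, -6, -4, -1]
-5 → replaces -4 → [-9, -8, -6, -5, -1]
-12 → replaces -9 → [-12, -8, -6, -5, -1]
-10 → replaces -8 → [-12, -10, -6, -5, -1]
-11 → replaces -10 → [-12, -11, -6, -5, -1]
Five tails, so the longest strictly decreasing subsequence of the original has length 5.

5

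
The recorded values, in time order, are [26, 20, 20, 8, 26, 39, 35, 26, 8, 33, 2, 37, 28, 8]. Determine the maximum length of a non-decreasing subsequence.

6

Let dp[i] be the length of the longest such subsequence ending at index i:
i:      1  2  3  4  5  6  7  8  9 10 11 12 13 14
a[i]:  26 20 20  8 26 39 35 26  8 33  2 37 28  8
dp:     1  1  2  1  3  4  4  4  2  5  1  6  5  3
Maximum dp value is 6.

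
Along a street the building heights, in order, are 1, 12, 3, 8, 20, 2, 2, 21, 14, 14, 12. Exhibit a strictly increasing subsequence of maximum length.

1, 3, 8, 20, 21

Patience tails give the LIS length; then backtrack through the dp parents:
1 → extends → [1]
12 → extends → [1, 12]
3 → replaces 12 → [1, 3]
8 → extends → [1, 3, 8]
20 → extends → [1, 3, 8, 20]
2 → replaces 3 → [1, 2, 8, 20]
2 → already a tail → [1, 2, 8, 20]
21 → extends → [1, 2, 8, 20, 21]
14 → replaces 20 → [1, 2, 8, 14, 21]
14 → already a tail → [1, 2, 8, 14, 21]
12 → replaces 14 → [1, 2, 8, 12, 21]
Length 5; one witness is 1, 3, 8, 20, 21.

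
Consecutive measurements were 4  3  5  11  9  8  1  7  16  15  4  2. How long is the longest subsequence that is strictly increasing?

4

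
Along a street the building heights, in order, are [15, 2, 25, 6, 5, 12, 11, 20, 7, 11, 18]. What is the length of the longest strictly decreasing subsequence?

Let dp[i] be the longest strictly decreasing subsequence ending at i:
i:      1  2  3  4  5  6  7  8  9 10 11
a[i]:  15  2 25  6  5 12 11 20  7 11 18
dp:     1  2  1  2  3  2  3  2  4  3  3
Maximum is 4.

4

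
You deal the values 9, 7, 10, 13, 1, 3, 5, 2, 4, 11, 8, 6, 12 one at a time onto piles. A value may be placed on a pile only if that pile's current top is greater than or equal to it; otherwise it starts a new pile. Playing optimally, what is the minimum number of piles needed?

5

Place each on the leftmost legal pile:
9 → new pile 1 (tops now [9])
7 → pile 1 (tops now [7])
10 → new pile 2 (tops now [7, 10])
13 → new pile 3 (tops now [7, 10, 13])
1 → pile 1 (tops now [1, 10, 13])
3 → pile 2 (tops now [1, 3, 13])
5 → pile 3 (tops now [1, 3, 5])
2 → pile 2 (tops now [1, 2, 5])
4 → pile 3 (tops now [1, 2, 4])
11 → new pile 4 (tops now [1, 2, 4, 11])
8 → pile 4 (tops now [1, 2, 4, 8])
6 → pile 4 (tops now [1, 2, 4, 6])
12 → new pile 5 (tops now [1, 2, 4, 6, 12])
Five piles.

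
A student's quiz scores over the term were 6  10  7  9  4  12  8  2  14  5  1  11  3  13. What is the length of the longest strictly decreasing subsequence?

Negate each value so 'decreasing' becomes 'increasing', then run patience tails on the negated sequence:
-6 → extends → [-6]
-10 → replaces -6 → [-10]
-7 → extends → [-10, -7]
-9 → replaces -7 → [-10, -9]
-4 → extends → [-10, -9, -4]
-12 → replaces -10 → [-12, -9, -4]
-8 → replaces -4 → [-12, -9, -8]
-2 → extends → [-12, -9, -8, -2]
-14 → replaces -12 → [-14, -9, -8, -2]
-5 → replaces -2 → [-14, -9, -8, -5]
-1 → extends → [-14, -9, -8, -5, -1]
-11 → replaces -9 → [-14, -11, -8, -5, -1]
-3 → replaces -1 → [-14, -11, -8, -5, -3]
-13 → replaces -11 → [-14, -13, -8, -5, -3]
Five tails, so the longest strictly decreasing subsequence of the original has length 5.

5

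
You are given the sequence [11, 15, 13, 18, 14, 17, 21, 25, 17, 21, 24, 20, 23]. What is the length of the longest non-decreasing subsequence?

7

Track the smallest tail for each achievable length (allowing ties):
11 → extends → [11]
15 → extends → [11, 15]
13 → replaces 15 → [11, 13]
18 → extends → [11, 13, 18]
14 → replaces 18 → [11, 13, 14]
17 → extends → [11, 13, 14, 17]
21 → extends → [11, 13, 14, 17, 21]
25 → extends → [11, 13, 14, 17, 21, 25]
17 → replaces 21 → [11, 13, 14, 17, 17, 25]
21 → replaces 25 → [11, 13, 14, 17, 17, 21]
24 → extends → [11, 13, 14, 17, 17, 21, 24]
20 → replaces 21 → [11, 13, 14, 17, 17, 20, 24]
23 → replaces 24 → [11, 13, 14, 17, 17, 20, 23]
Seven tails, so the longest non-decreasing subsequence has length 7 (e.g. 11, 13, 14, 17, 21, 21, 24).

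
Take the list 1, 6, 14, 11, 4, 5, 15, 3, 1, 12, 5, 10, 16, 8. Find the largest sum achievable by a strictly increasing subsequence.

52

Let S[i] be the best sum of a strictly increasing subsequence ending at i:
i:      1  2  3  4  5  6  7  8  9 10 11 12 13 14
a[i]:   1  6 14 11  4  5 15  3  1 12  5 10 16  8
S:      1  7 21 18  5 10 36  4  1 30 10 20 52 18
Maximum is 52 (e.g. 1 + 6 + 14 + 15 + 16).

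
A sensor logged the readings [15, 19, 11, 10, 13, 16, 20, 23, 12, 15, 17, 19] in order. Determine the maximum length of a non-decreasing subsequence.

5

Track the smallest tail for each achievable length (allowing ties):
15 → extends → [15]
19 → extends → [15, 19]
11 → replaces 15 → [11, 19]
10 → replaces 11 → [10, 19]
13 → replaces 19 → [10, 13]
16 → extends → [10, 13, 16]
20 → extends → [10, 13, 16, 20]
23 → extends → [10, 13, 16, 20, 23]
12 → replaces 13 → [10, 12, 16, 20, 23]
15 → replaces 16 → [10, 12, 15, 20, 23]
17 → replaces 20 → [10, 12, 15, 17, 23]
19 → replaces 23 → [10, 12, 15, 17, 19]
Five tails, so the longest non-decreasing subsequence has length 5 (e.g. 11, 13, 16, 20, 23).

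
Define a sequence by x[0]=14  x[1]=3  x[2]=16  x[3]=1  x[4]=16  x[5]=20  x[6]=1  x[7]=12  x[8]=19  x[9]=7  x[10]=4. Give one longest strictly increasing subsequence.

Patience tails give the LIS length; then backtrack through the dp parents:
14 → extends → [14]
3 → replaces 14 → [3]
16 → extends → [3, 16]
1 → replaces 3 → [1, 16]
16 → already a tail → [1, 16]
20 → extends → [1, 16, 20]
1 → already a tail → [1, 16, 20]
12 → replaces 16 → [1, 12, 20]
19 → replaces 20 → [1, 12, 19]
7 → replaces 12 → [1, 7, 19]
4 → replaces 7 → [1, 4, 19]
Length 3; one witness is 14, 16, 20.

14, 16, 20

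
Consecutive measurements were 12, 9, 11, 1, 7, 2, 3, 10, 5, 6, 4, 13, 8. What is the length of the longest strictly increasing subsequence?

6

Track the smallest tail for each achievable length (strict):
12 → extends → [12]
9 → replaces 12 → [9]
11 → extends → [9, 11]
1 → replaces 9 → [1, 11]
7 → replaces 11 → [1, 7]
2 → replaces 7 → [1, 2]
3 → extends → [1, 2, 3]
10 → extends → [1, 2, 3, 10]
5 → replaces 10 → [1, 2, 3, 5]
6 → extends → [1, 2, 3, 5, 6]
4 → replaces 5 → [1, 2, 3, 4, 6]
13 → extends → [1, 2, 3, 4, 6, 13]
8 → replaces 13 → [1, 2, 3, 4, 6, 8]
Six tails, so the longest strictly increasing subsequence has length 6 (e.g. 1, 2, 3, 5, 6, 13).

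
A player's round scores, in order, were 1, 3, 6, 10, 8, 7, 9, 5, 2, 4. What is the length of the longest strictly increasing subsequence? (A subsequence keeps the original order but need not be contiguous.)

5

Track the smallest tail for each achievable length (strict):
1 → extends → [1]
3 → extends → [1, 3]
6 → extends → [1, 3, 6]
10 → extends → [1, 3, 6, 10]
8 → replaces 10 → [1, 3, 6, 8]
7 → replaces 8 → [1, 3, 6, 7]
9 → extends → [1, 3, 6, 7, 9]
5 → replaces 6 → [1, 3, 5, 7, 9]
2 → replaces 3 → [1, 2, 5, 7, 9]
4 → replaces 5 → [1, 2, 4, 7, 9]
Five tails, so the longest strictly increasing subsequence has length 5 (e.g. 1, 3, 6, 8, 9).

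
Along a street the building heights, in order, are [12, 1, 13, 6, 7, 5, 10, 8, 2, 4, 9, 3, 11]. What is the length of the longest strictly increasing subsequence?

6

Let dp[i] be the length of the longest such subsequence ending at index i:
i:      1  2  3  4  5  6  7  8  9 10 11 12 13
a[i]:  12  1 13  6  7  5 10  8  2  4  9  3 11
dp:     1  1  2  2  3  2  4  4  2  3  5  3  6
Maximum dp value is 6.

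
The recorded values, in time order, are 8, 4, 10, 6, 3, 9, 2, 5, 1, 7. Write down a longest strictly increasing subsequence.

Patience tails give the LIS length; then backtrack through the dp parents:
8 → extends → [8]
4 → replaces 8 → [4]
10 → extends → [4, 10]
6 → replaces 10 → [4, 6]
3 → replaces 4 → [3, 6]
9 → extends → [3, 6, 9]
2 → replaces 3 → [2, 6, 9]
5 → replaces 6 → [2, 5, 9]
1 → replaces 2 → [1, 5, 9]
7 → replaces 9 → [1, 5, 7]
Length 3; one witness is 4, 6, 9.

4, 6, 9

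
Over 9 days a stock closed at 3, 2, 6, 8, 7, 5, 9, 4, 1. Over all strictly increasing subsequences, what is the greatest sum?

Let S[i] be the best sum of a strictly increasing subsequence ending at i:
i:      1  2  3  4  5  6  7  8  9
a[i]:   3  2  6  8  7  5  9  4  1
S:      3  2  9 17 16  8 26  7  1
Maximum is 26 (e.g. 3 + 6 + 8 + 9).

26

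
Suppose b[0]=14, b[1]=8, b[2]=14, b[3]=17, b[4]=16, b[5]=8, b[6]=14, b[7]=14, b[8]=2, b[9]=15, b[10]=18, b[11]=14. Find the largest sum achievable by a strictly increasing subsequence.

57

Let S[i] be the best sum of a strictly increasing subsequence ending at i:
i:      0  1  2  3  4  5  6  7  8  9 10 11
b[i]:  14  8 14 17 16  8 14 14  2 15 18 14
S:     14  8 22 39 38  8 22 22  2 37 57 22
Maximum is 57 (e.g. 8 + 14 + 17 + 18).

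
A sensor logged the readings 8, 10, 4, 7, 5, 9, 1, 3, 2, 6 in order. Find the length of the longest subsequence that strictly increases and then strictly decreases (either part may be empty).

6

inc[i] = longest strictly increasing subsequence ending at i; dec[i] = longest strictly decreasing subsequence starting at i:
i:      1  2  3  4  5  6  7  8  9 10
a[i]:   8 10  4  7  5  9  1  3  2  6
inc:    1  2  1  2  2  3  1  2  2  3
dec:    5  5  3  4  3  3  1  2  1  1
Best peak at i=2 (value 10): inc=2, dec=5, length 2+5−1 = 6.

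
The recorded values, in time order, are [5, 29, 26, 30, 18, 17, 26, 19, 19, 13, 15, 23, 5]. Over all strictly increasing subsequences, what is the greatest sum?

Let S[i] be the best sum of a strictly increasing subsequence ending at i:
i:      1  2  3  4  5  6  7  8  9 10 11 12 13
a[i]:   5 29 26 30 18 17 26 19 19 13 15 23  5
S:      5 34 31 64 23 22 49 42 42 18 33 65  5
Maximum is 65 (e.g. 5 + 18 + 19 + 23).

65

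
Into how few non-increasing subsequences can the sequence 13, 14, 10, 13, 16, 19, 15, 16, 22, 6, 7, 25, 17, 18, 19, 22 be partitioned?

8

Place each on the leftmost legal pile:
13 → new pile 1 (tops now [13])
14 → new pile 2 (tops now [13, 14])
10 → pile 1 (tops now [10, 14])
13 → pile 2 (tops now [10, 13])
16 → new pile 3 (tops now [10, 13, 16])
19 → new pile 4 (tops now [10, 13, 16, 19])
15 → pile 3 (tops now [10, 13, 15, 19])
16 → pile 4 (tops now [10, 13, 15, 16])
22 → new pile 5 (tops now [10, 13, 15, 16, 22])
6 → pile 1 (tops now [6, 13, 15, 16, 22])
7 → pile 2 (tops now [6, 7, 15, 16, 22])
25 → new pile 6 (tops now [6, 7, 15, 16, 22, 25])
17 → pile 5 (tops now [6, 7, 15, 16, 17, 25])
18 → pile 6 (tops now [6, 7, 15, 16, 17, 18])
19 → new pile 7 (tops now [6, 7, 15, 16, 17, 18, 19])
22 → new pile 8 (tops now [6, 7, 15, 16, 17, 18, 19, 22])
Eight piles.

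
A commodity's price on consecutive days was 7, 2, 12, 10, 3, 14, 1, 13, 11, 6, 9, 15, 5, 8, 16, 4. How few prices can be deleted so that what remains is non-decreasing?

Fewest deletions = n − (longest non-decreasing subsequence).
Patience tails:
7 → extends → [7]
2 → replaces 7 → [2]
12 → extends → [2, 12]
10 → replaces 12 → [2, 10]
3 → replaces 10 → [2, 3]
14 → extends → [2, 3, 14]
1 → replaces 2 → [1, 3, 14]
13 → replaces 14 → [1, 3, 13]
11 → replaces 13 → [1, 3, 11]
6 → replaces 11 → [1, 3, 6]
9 → extends → [1, 3, 6, 9]
15 → extends → [1, 3, 6, 9, 15]
5 → replaces 6 → [1, 3, 5, 9, 15]
8 → replaces 9 → [1, 3, 5, 8, 15]
16 → extends → [1, 3, 5, 8, 15, 16]
4 → replaces 5 → [1, 3, 4, 8, 15, 16]
Longest non-decreasing subsequence has length 6, so deletions = 16 − 6 = 10.

10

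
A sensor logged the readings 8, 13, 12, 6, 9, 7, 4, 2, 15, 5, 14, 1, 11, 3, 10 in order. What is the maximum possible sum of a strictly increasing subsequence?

Let S[i] be the best sum of a strictly increasing subsequence ending at i:
i:      1  2  3  4  5  6  7  8  9 10 11 12 13 14 15
a[i]:   8 13 12  6  9  7  4  2 15  5 14  1 11  3 10
S:      8 21 20  6 17 13  4  2 36  9 35  1 28  5 27
Maximum is 36 (e.g. 8 + 13 + 15).

36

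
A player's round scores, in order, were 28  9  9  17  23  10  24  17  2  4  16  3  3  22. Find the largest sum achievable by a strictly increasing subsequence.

73

Let S[i] be the best sum of a strictly increasing subsequence ending at i:
i:      1  2  3  4  5  6  7  8  9 10 11 12 13 14
a[i]:  28  9  9 17 23 10 24 17  2  4 16  3  3 22
S:     28  9  9 26 49 19 73 36  2  6 35  5  5 58
Maximum is 73 (e.g. 9 + 17 + 23 + 24).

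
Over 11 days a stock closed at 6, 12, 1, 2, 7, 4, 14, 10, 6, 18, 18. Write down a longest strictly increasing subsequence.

Patience tails give the LIS length; then backtrack through the dp parents:
6 → extends → [6]
12 → extends → [6, 12]
1 → replaces 6 → [1, 12]
2 → replaces 12 → [1, 2]
7 → extends → [1, 2, 7]
4 → replaces 7 → [1, 2, 4]
14 → extends → [1, 2, 4, 14]
10 → replaces 14 → [1, 2, 4, 10]
6 → replaces 10 → [1, 2, 4, 6]
18 → extends → [1, 2, 4, 6, 18]
18 → already a tail → [1, 2, 4, 6, 18]
Length 5; one witness is 1, 2, 7, 14, 18.

1, 2, 7, 14, 18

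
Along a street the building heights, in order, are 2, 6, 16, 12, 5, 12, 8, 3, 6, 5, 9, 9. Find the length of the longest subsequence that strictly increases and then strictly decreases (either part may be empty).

inc[i] = longest strictly increasing subsequence ending at i; dec[i] = longest strictly decreasing subsequence starting at i:
i:      1  2  3  4  5  6  7  8  9 10 11 12
a[i]:   2  6 16 12  5 12  8  3  6  5  9  9
inc:    1  2  3  3  2  3  3  2  3  3  4  4
dec:    1  3  5  4  2  4  3  1  2  1  1  1
Best peak at i=3 (value 16): inc=3, dec=5, length 3+5−1 = 7.

7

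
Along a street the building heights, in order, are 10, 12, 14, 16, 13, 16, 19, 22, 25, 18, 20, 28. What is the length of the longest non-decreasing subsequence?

Let dp[i] be the length of the longest such subsequence ending at index i:
i:      1  2  3  4  5  6  7  8  9 10 11 12
a[i]:  10 12 14 16 13 16 19 22 25 18 20 28
dp:     1  2  3  4  3  5  6  7  8  6  7  9
Maximum dp value is 9.

9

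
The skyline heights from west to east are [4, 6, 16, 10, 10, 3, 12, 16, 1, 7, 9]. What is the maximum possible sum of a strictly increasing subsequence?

Let S[i] be the best sum of a strictly increasing subsequence ending at i:
i:      1  2  3  4  5  6  7  8  9 10 11
a[i]:   4  6 16 10 10  3 12 16  1  7  9
S:      4 10 26 20 20  3 32 48  1 17 26
Maximum is 48 (e.g. 4 + 6 + 10 + 12 + 16).

48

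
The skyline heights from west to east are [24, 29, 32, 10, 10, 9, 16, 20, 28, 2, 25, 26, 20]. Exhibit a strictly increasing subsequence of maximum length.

10, 16, 20, 25, 26

Patience tails give the LIS length; then backtrack through the dp parents:
24 → extends → [24]
29 → extends → [24, 29]
32 → extends → [24, 29, 32]
10 → replaces 24 → [10, 29, 32]
10 → already a tail → [10, 29, 32]
9 → replaces 10 → [9, 29, 32]
16 → replaces 29 → [9, 16, 32]
20 → replaces 32 → [9, 16, 20]
28 → extends → [9, 16, 20, 28]
2 → replaces 9 → [2, 16, 20, 28]
25 → replaces 28 → [2, 16, 20, 25]
26 → extends → [2, 16, 20, 25, 26]
20 → already a tail → [2, 16, 20, 25, 26]
Length 5; one witness is 10, 16, 20, 25, 26.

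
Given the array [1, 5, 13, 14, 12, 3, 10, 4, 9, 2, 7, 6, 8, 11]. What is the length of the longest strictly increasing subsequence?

6

Let dp[i] be the length of the longest such subsequence ending at index i:
i:      1  2  3  4  5  6  7  8  9 10 11 12 13 14
a[i]:   1  5 13 14 12  3 10  4  9  2  7  6  8 11
dp:     1  2  3  4  3  2  3  3  4  2  4  4  5  6
Maximum dp value is 6.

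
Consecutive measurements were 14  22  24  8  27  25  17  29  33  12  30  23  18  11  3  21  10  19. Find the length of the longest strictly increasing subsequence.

6

Let dp[i] be the length of the longest such subsequence ending at index i:
i:      1  2  3  4  5  6  7  8  9 10 11 12 13 14 15 16 17 18
a[i]:  14 22 24  8 27 25 17 29 33 12 30 23 18 11  3 21 10 19
dp:     1  2  3  1  4  4  2  5  6  2  6  3  3  2  1  4  2  4
Maximum dp value is 6.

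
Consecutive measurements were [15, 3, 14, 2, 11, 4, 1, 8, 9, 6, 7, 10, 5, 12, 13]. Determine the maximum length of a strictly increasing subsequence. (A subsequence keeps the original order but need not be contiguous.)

Track the smallest tail for each achievable length (strict):
15 → extends → [15]
3 → replaces 15 → [3]
14 → extends → [3, 14]
2 → replaces 3 → [2, 14]
11 → replaces 14 → [2, 11]
4 → replaces 11 → [2, 4]
1 → replaces 2 → [1, 4]
8 → extends → [1, 4, 8]
9 → extends → [1, 4, 8, 9]
6 → replaces 8 → [1, 4, 6, 9]
7 → replaces 9 → [1, 4, 6, 7]
10 → extends → [1, 4, 6, 7, 10]
5 → replaces 6 → [1, 4, 5, 7, 10]
12 → extends → [1, 4, 5, 7, 10, 12]
13 → extends → [1, 4, 5, 7, 10, 12, 13]
Seven tails, so the longest strictly increasing subsequence has length 7 (e.g. 3, 4, 8, 9, 10, 12, 13).

7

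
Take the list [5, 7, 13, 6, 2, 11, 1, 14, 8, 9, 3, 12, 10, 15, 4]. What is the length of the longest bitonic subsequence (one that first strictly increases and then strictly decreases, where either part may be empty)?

inc[i] = longest strictly increasing subsequence ending at i; dec[i] = longest strictly decreasing subsequence starting at i:
i:      1  2  3  4  5  6  7  8  9 10 11 12 13 14 15
a[i]:   5  7 13  6  2 11  1 14  8  9  3 12 10 15  4
inc:    1  2  3  2  1  3  1  4  3  4  2  5  5  6  3
dec:    3  4  4  3  2  3  1  4  2  2  1  3  2  2  1
Best peak at i=8 (value 14): inc=4, dec=4, length 4+4−1 = 7.

7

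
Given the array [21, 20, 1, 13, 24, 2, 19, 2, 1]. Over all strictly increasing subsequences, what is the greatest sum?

Let S[i] be the best sum of a strictly increasing subsequence ending at i:
i:      1  2  3  4  5  6  7  8  9
a[i]:  21 20  1 13 24  2 19  2  1
S:     21 20  1 14 45  3 33  3  1
Maximum is 45 (e.g. 21 + 24).

45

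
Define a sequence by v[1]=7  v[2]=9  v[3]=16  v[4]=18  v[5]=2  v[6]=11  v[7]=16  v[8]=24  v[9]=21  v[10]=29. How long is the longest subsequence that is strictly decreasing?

2

Negate each value so 'decreasing' becomes 'increasing', then run patience tails on the negated sequence:
-7 → extends → [-7]
-9 → replaces -7 → [-9]
-16 → replaces -9 → [-16]
-18 → replaces -16 → [-18]
-2 → extends → [-18, -2]
-11 → replaces -2 → [-18, -11]
-16 → replaces -11 → [-18, -16]
-24 → replaces -18 → [-24, -16]
-21 → replaces -16 → [-24, -21]
-29 → replaces -24 → [-29, -21]
Two tails, so the longest strictly decreasing subsequence of the original has length 2.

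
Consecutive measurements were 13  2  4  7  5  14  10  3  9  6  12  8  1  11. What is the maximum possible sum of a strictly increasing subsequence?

Let S[i] be the best sum of a strictly increasing subsequence ending at i:
i:      1  2  3  4  5  6  7  8  9 10 11 12 13 14
a[i]:  13  2  4  7  5 14 10  3  9  6 12  8  1 11
S:     13  2  6 13 11 27 23  5 22 17 35 25  1 36
Maximum is 36 (e.g. 2 + 4 + 5 + 6 + 8 + 11).

36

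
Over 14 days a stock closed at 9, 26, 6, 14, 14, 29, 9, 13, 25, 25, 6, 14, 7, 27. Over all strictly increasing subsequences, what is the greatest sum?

80

Let S[i] be the best sum of a strictly increasing subsequence ending at i:
i:      1  2  3  4  5  6  7  8  9 10 11 12 13 14
a[i]:   9 26  6 14 14 29  9 13 25 25  6 14  7 27
S:      9 35  6 23 23 64 15 28 53 53  6 42 13 80
Maximum is 80 (e.g. 6 + 9 + 13 + 25 + 27).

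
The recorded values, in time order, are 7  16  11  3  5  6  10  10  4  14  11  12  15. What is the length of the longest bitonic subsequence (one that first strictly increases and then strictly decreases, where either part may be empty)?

inc[i] = longest strictly increasing subsequence ending at i; dec[i] = longest strictly decreasing subsequence starting at i:
i:      1  2  3  4  5  6  7  8  9 10 11 12 13
a[i]:   7 16 11  3  5  6 10 10  4 14 11 12 15
inc:    1  2  2  1  2  3  4  4  2  5  5  6  7
dec:    3  4  3  1  2  2  2  2  1  2  1  1  1
Best peak at i=13 (value 15): inc=7, dec=1, length 7+1−1 = 7.

7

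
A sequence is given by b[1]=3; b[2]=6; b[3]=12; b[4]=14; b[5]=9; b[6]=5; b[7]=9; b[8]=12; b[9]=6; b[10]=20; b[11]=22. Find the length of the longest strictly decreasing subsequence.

3

Negate each value so 'decreasing' becomes 'increasing', then run patience tails on the negated sequence:
-3 → extends → [-3]
-6 → replaces -3 → [-6]
-12 → replaces -6 → [-12]
-14 → replaces -12 → [-14]
-9 → extends → [-14, -9]
-5 → extends → [-14, -9, -5]
-9 → already a tail → [-14, -9, -5]
-12 → replaces -9 → [-14, -12, -5]
-6 → replaces -5 → [-14, -12, -6]
-20 → replaces -14 → [-20, -12, -6]
-22 → replaces -20 → [-22, -12, -6]
Three tails, so the longest strictly decreasing subsequence of the original has length 3.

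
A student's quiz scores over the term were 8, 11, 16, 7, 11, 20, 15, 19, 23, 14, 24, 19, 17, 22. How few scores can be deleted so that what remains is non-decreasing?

Fewest deletions = n − (longest non-decreasing subsequence).
Patience tails:
8 → extends → [8]
11 → extends → [8, 11]
16 → extends → [8, 11, 16]
7 → replaces 8 → [7, 11, 16]
11 → replaces 16 → [7, 11, 11]
20 → extends → [7, 11, 11, 20]
15 → replaces 20 → [7, 11, 11, 15]
19 → extends → [7, 11, 11, 15, 19]
23 → extends → [7, 11, 11, 15, 19, 23]
14 → replaces 15 → [7, 11, 11, 14, 19, 23]
24 → extends → [7, 11, 11, 14, 19, 23, 24]
19 → replaces 23 → [7, 11, 11, 14, 19, 19, 24]
17 → replaces 19 → [7, 11, 11, 14, 17, 19, 24]
22 → replaces 24 → [7, 11, 11, 14, 17, 19, 22]
Longest non-decreasing subsequence has length 7, so deletions = 14 − 7 = 7.

7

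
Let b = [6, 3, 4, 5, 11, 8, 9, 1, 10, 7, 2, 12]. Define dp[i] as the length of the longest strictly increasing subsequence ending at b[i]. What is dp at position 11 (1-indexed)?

dp[i] = 1 + max{dp[j] : j<i, b[j]<b[i]} (or 1 if no such j):
i:      1  2  3  4  5  6  7  8  9 10 11 12
b[i]:   6  3  4  5 11  8  9  1 10  7  2 12
dp:     1  1  2  3  4  4  5  1  6  4  2  7
At index 11 the value is 2.

2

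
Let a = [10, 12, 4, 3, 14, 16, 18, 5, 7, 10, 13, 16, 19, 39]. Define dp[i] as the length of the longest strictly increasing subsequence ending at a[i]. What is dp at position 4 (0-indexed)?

dp[i] = 1 + max{dp[j] : j<i, a[j]<a[i]} (or 1 if no such j):
i:      0  1  2  3  4  5  6  7  8  9 10 11 12 13
a[i]:  10 12  4  3 14 16 18  5  7 10 13 16 19 39
dp:     1  2  1  1  3  4  5  2  3  4  5  6  7  8
At index 4 the value is 3.

3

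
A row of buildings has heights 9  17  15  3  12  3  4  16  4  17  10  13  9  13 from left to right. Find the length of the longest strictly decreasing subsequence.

Let dp[i] be the longest strictly decreasing subsequence ending at i:
i:      1  2  3  4  5  6  7  8  9 10 11 12 13 14
a[i]:   9 17 15  3 12  3  4 16  4 17 10 13  9 13
dp:     1  1  2  3  3  4  4  2  4  1  4  3  5  3
Maximum is 5.

5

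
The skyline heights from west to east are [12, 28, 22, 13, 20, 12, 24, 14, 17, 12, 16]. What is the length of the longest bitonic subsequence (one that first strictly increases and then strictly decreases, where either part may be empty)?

6

inc[i] = longest strictly increasing subsequence ending at i; dec[i] = longest strictly decreasing subsequence starting at i:
i:      1  2  3  4  5  6  7  8  9 10 11
a[i]:  12 28 22 13 20 12 24 14 17 12 16
inc:    1  2  2  2  3  1  4  3  4  1  4
dec:    1  5  4  2  3  1  3  2  2  1  1
Best peak at i=2 (value 28): inc=2, dec=5, length 2+5−1 = 6.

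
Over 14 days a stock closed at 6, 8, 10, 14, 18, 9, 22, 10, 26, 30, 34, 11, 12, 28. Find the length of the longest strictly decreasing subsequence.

Let dp[i] be the longest strictly decreasing subsequence ending at i:
i:      1  2  3  4  5  6  7  8  9 10 11 12 13 14
a[i]:   6  8 10 14 18  9 22 10 26 30 34 11 12 28
dp:     1  1  1  1  1  2  1  2  1  1  1  2  2  2
Maximum is 2.

2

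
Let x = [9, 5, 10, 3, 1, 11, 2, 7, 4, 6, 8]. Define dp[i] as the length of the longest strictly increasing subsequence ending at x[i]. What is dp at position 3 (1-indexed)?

2

dp[i] = 1 + max{dp[j] : j<i, x[j]<x[i]} (or 1 if no such j):
i:      1  2  3  4  5  6  7  8  9 10 11
x[i]:   9  5 10  3  1 11  2  7  4  6  8
dp:     1  1  2  1  1  3  2  3  3  4  5
At index 3 the value is 2.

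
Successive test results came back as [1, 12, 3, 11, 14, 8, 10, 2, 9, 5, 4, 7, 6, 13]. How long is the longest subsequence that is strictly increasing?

5

Track the smallest tail for each achievable length (strict):
1 → extends → [1]
12 → extends → [1, 12]
3 → replaces 12 → [1, 3]
11 → extends → [1, 3, 11]
14 → extends → [1, 3, 11, 14]
8 → replaces 11 → [1, 3, 8, 14]
10 → replaces 14 → [1, 3, 8, 10]
2 → replaces 3 → [1, 2, 8, 10]
9 → replaces 10 → [1, 2, 8, 9]
5 → replaces 8 → [1, 2, 5, 9]
4 → replaces 5 → [1, 2, 4, 9]
7 → replaces 9 → [1, 2, 4, 7]
6 → replaces 7 → [1, 2, 4, 6]
13 → extends → [1, 2, 4, 6, 13]
Five tails, so the longest strictly increasing subsequence has length 5 (e.g. 1, 3, 8, 10, 13).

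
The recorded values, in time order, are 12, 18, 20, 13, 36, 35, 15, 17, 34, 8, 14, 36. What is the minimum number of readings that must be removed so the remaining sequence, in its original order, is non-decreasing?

Fewest deletions = n − (longest non-decreasing subsequence).
Patience tails:
12 → extends → [12]
18 → extends → [12, 18]
20 → extends → [12, 18, 20]
13 → replaces 18 → [12, 13, 20]
36 → extends → [12, 13, 20, 36]
35 → replaces 36 → [12, 13, 20, 35]
15 → replaces 20 → [12, 13, 15, 35]
17 → replaces 35 → [12, 13, 15, 17]
34 → extends → [12, 13, 15, 17, 34]
8 → replaces 12 → [8, 13, 15, 17, 34]
14 → replaces 15 → [8, 13, 14, 17, 34]
36 → extends → [8, 13, 14, 17, 34, 36]
Longest non-decreasing subsequence has length 6, so deletions = 12 − 6 = 6.

6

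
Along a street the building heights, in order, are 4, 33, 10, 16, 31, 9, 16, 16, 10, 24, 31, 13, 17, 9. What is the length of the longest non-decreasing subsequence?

Track the smallest tail for each achievable length (allowing ties):
4 → extends → [4]
33 → extends → [4, 33]
10 → replaces 33 → [4, 10]
16 → extends → [4, 10, 16]
31 → extends → [4, 10, 16, 31]
9 → replaces 10 → [4, 9, 16, 31]
16 → replaces 31 → [4, 9, 16, 16]
16 → extends → [4, 9, 16, 16, 16]
10 → replaces 16 → [4, 9, 10, 16, 16]
24 → extends → [4, 9, 10, 16, 16, 24]
31 → extends → [4, 9, 10, 16, 16, 24, 31]
13 → replaces 16 → [4, 9, 10, 13, 16, 24, 31]
17 → replaces 24 → [4, 9, 10, 13, 16, 17, 31]
9 → replaces 10 → [4, 9, 9, 13, 16, 17, 31]
Seven tails, so the longest non-decreasing subsequence has length 7 (e.g. 4, 10, 16, 16, 16, 24, 31).

7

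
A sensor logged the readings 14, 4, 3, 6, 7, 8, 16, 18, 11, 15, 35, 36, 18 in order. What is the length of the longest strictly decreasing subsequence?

3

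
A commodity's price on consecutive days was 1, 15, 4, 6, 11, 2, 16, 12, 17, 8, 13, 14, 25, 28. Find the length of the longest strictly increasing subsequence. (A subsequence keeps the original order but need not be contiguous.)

9

Let dp[i] be the length of the longest such subsequence ending at index i:
i:      1  2  3  4  5  6  7  8  9 10 11 12 13 14
a[i]:   1 15  4  6 11  2 16 12 17  8 13 14 25 28
dp:     1  2  2  3  4  2  5  5  6  4  6  7  8  9
Maximum dp value is 9.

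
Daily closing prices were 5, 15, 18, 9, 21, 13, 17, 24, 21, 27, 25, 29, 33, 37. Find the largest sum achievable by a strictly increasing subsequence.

Let S[i] be the best sum of a strictly increasing subsequence ending at i:
i:       1   2   3   4   5   6   7   8   9  10  11  12  13  14
a[i]:    5  15  18   9  21  13  17  24  21  27  25  29  33  37
S:       5  20  38  14  59  27  44  83  65 110 108 139 172 209
Maximum is 209 (e.g. 5 + 15 + 18 + 21 + 24 + 27 + 29 + 33 + 37).

209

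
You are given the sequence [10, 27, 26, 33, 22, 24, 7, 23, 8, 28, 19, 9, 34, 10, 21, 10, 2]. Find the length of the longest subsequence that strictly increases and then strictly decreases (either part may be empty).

inc[i] = longest strictly increasing subsequence ending at i; dec[i] = longest strictly decreasing subsequence starting at i:
i:      1  2  3  4  5  6  7  8  9 10 11 12 13 14 15 16 17
a[i]:  10 27 26 33 22 24  7 23  8 28 19  9 34 10 21 10  2
inc:    1  2  2  3  2  3  1  3  2  4  3  3  5  4  5  4  1
dec:    3  7  6  6  4  5  2  4  2  4  3  2  4  2  3  2  1
Best peak at i=2 (value 27): inc=2, dec=7, length 2+7−1 = 8.

8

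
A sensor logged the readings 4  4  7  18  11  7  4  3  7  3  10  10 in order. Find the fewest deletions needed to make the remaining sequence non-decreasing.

Fewest deletions = n − (longest non-decreasing subsequence).
Patience tails:
4 → extends → [4]
4 → extends → [4, 4]
7 → extends → [4, 4, 7]
18 → extends → [4, 4, 7, 18]
11 → replaces 18 → [4, 4, 7, 11]
7 → replaces 11 → [4, 4, 7, 7]
4 → replaces 7 → [4, 4, 4, 7]
3 → replaces 4 → [3, 4, 4, 7]
7 → extends → [3, 4, 4, 7, 7]
3 → replaces 4 → [3, 3, 4, 7, 7]
10 → extends → [3, 3, 4, 7, 7, 10]
10 → extends → [3, 3, 4, 7, 7, 10, 10]
Longest non-decreasing subsequence has length 7, so deletions = 12 − 7 = 5.

5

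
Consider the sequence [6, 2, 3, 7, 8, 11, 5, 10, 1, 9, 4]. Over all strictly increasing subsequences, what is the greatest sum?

Let S[i] be the best sum of a strictly increasing subsequence ending at i:
i:      1  2  3  4  5  6  7  8  9 10 11
a[i]:   6  2  3  7  8 11  5 10  1  9  4
S:      6  2  5 13 21 32 10 31  1 30  9
Maximum is 32 (e.g. 6 + 7 + 8 + 11).

32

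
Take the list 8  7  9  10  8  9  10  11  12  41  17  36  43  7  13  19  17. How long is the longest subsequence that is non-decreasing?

Track the smallest tail for each achievable length (allowing ties):
8 → extends → [8]
7 → replaces 8 → [7]
9 → extends → [7, 9]
10 → extends → [7, 9, 10]
8 → replaces 9 → [7, 8, 10]
9 → replaces 10 → [7, 8, 9]
10 → extends → [7, 8, 9, 10]
11 → extends → [7, 8, 9, 10, 11]
12 → extends → [7, 8, 9, 10, 11, 12]
41 → extends → [7, 8, 9, 10, 11, 12, 41]
17 → replaces 41 → [7, 8, 9, 10, 11, 12, 17]
36 → extends → [7, 8, 9, 10, 11, 12, 17, 36]
43 → extends → [7, 8, 9, 10, 11, 12, 17, 36, 43]
7 → replaces 8 → [7, 7, 9, 10, 11, 12, 17, 36, 43]
13 → replaces 17 → [7, 7, 9, 10, 11, 12, 13, 36, 43]
19 → replaces 36 → [7, 7, 9, 10, 11, 12, 13, 19, 43]
17 → replaces 19 → [7, 7, 9, 10, 11, 12, 13, 17, 43]
Nine tails, so the longest non-decreasing subsequence has length 9 (e.g. 8, 9, 10, 10, 11, 12, 17, 36, 43).

9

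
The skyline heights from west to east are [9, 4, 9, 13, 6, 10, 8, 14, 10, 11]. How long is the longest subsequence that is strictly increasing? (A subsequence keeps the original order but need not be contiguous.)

5

Track the smallest tail for each achievable length (strict):
9 → extends → [9]
4 → replaces 9 → [4]
9 → extends → [4, 9]
13 → extends → [4, 9, 13]
6 → replaces 9 → [4, 6, 13]
10 → replaces 13 → [4, 6, 10]
8 → replaces 10 → [4, 6, 8]
14 → extends → [4, 6, 8, 14]
10 → replaces 14 → [4, 6, 8, 10]
11 → extends → [4, 6, 8, 10, 11]
Five tails, so the longest strictly increasing subsequence has length 5 (e.g. 4, 6, 8, 10, 11).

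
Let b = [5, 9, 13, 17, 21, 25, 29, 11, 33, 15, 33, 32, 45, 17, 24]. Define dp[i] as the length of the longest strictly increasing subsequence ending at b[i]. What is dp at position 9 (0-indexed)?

4

dp[i] = 1 + max{dp[j] : j<i, b[j]<b[i]} (or 1 if no such j):
i:      0  1  2  3  4  5  6  7  8  9 10 11 12 13 14
b[i]:   5  9 13 17 21 25 29 11 33 15 33 32 45 17 24
dp:     1  2  3  4  5  6  7  3  8  4  8  8  9  5  6
At index 9 the value is 4.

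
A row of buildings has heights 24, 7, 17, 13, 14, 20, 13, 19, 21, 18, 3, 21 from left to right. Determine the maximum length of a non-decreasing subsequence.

Let dp[i] be the length of the longest such subsequence ending at index i:
i:      1  2  3  4  5  6  7  8  9 10 11 12
a[i]:  24  7 17 13 14 20 13 19 21 18  3 21
dp:     1  1  2  2  3  4  3  4  5  4  1  6
Maximum dp value is 6.

6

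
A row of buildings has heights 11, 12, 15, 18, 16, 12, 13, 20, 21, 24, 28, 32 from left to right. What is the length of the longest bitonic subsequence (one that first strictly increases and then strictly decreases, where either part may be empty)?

9

inc[i] = longest strictly increasing subsequence ending at i; dec[i] = longest strictly decreasing subsequence starting at i:
i:      1  2  3  4  5  6  7  8  9 10 11 12
a[i]:  11 12 15 18 16 12 13 20 21 24 28 32
inc:    1  2  3  4  4  2  3  5  6  7  8  9
dec:    1  1  2  3  2  1  1  1  1  1  1  1
Best peak at i=12 (value 32): inc=9, dec=1, length 9+1−1 = 9.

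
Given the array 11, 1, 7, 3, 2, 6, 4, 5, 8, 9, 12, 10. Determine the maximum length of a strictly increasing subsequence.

Let dp[i] be the length of the longest such subsequence ending at index i:
i:      1  2  3  4  5  6  7  8  9 10 11 12
a[i]:  11  1  7  3  2  6  4  5  8  9 12 10
dp:     1  1  2  2  2  3  3  4  5  6  7  7
Maximum dp value is 7.

7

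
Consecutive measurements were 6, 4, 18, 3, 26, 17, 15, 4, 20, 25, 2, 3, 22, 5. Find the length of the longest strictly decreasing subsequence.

5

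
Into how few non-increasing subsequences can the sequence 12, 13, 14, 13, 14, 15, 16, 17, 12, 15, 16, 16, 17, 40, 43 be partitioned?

8

The minimum number of non-increasing subsequences covering a sequence equals the length of its longest strictly increasing subsequence.
LIS length is 8 (e.g. 12, 13, 14, 15, 16, 17, 40, 43), so 8 piles are needed.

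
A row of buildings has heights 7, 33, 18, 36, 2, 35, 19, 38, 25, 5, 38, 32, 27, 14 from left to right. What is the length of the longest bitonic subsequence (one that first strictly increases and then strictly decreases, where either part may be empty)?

8

inc[i] = longest strictly increasing subsequence ending at i; dec[i] = longest strictly decreasing subsequence starting at i:
i:      1  2  3  4  5  6  7  8  9 10 11 12 13 14
a[i]:   7 33 18 36  2 35 19 38 25  5 38 32 27 14
inc:    1  2  2  3  1  3  3  4  4  2  5  5  5  3
dec:    2  4  2  5  1  4  2  4  2  1  4  3  2  1
Best peak at i=11 (value 38): inc=5, dec=4, length 5+4−1 = 8.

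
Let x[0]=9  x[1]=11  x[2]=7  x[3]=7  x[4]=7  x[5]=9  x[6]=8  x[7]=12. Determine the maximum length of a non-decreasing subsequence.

Track the smallest tail for each achievable length (allowing ties):
9 → extends → [9]
11 → extends → [9, 11]
7 → replaces 9 → [7, 11]
7 → replaces 11 → [7, 7]
7 → extends → [7, 7, 7]
9 → extends → [7, 7, 7, 9]
8 → replaces 9 → [7, 7, 7, 8]
12 → extends → [7, 7, 7, 8, 12]
Five tails, so the longest non-decreasing subsequence has length 5 (e.g. 7, 7, 7, 9, 12).

5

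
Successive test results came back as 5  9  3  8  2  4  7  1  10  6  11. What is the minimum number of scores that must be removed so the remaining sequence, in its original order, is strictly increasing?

Fewest deletions = n − (longest strictly increasing subsequence).
Patience tails:
5 → extends → [5]
9 → extends → [5, 9]
3 → replaces 5 → [3, 9]
8 → replaces 9 → [3, 8]
2 → replaces 3 → [2, 8]
4 → replaces 8 → [2, 4]
7 → extends → [2, 4, 7]
1 → replaces 2 → [1, 4, 7]
10 → extends → [1, 4, 7, 10]
6 → replaces 7 → [1, 4, 6, 10]
11 → extends → [1, 4, 6, 10, 11]
Longest strictly increasing subsequence has length 5, so deletions = 11 − 5 = 6.

6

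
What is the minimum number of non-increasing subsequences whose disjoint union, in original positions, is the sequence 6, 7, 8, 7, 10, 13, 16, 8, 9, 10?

6

Place each on the leftmost legal pile:
6 → new pile 1 (tops now [6])
7 → new pile 2 (tops now [6, 7])
8 → new pile 3 (tops now [6, 7, 8])
7 → pile 2 (tops now [6, 7, 8])
10 → new pile 4 (tops now [6, 7, 8, 10])
13 → new pile 5 (tops now [6, 7, 8, 10, 13])
16 → new pile 6 (tops now [6, 7, 8, 10, 13, 16])
8 → pile 3 (tops now [6, 7, 8, 10, 13, 16])
9 → pile 4 (tops now [6, 7, 8, 9, 13, 16])
10 → pile 5 (tops now [6, 7, 8, 9, 10, 16])
Six piles.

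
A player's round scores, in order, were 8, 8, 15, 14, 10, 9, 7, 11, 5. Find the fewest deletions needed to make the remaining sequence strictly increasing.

6

Fewest deletions = n − (longest strictly increasing subsequence).
Patience tails:
8 → extends → [8]
8 → already a tail → [8]
15 → extends → [8, 15]
14 → replaces 15 → [8, 14]
10 → replaces 14 → [8, 10]
9 → replaces 10 → [8, 9]
7 → replaces 8 → [7, 9]
11 → extends → [7, 9, 11]
5 → replaces 7 → [5, 9, 11]
Longest strictly increasing subsequence has length 3, so deletions = 9 − 3 = 6.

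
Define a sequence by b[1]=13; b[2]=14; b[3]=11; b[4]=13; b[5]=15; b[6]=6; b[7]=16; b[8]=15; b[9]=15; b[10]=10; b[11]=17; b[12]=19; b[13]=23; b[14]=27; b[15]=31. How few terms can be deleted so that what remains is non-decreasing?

Fewest deletions = n − (longest non-decreasing subsequence).
Patience tails:
13 → extends → [13]
14 → extends → [13, 14]
11 → replaces 13 → [11, 14]
13 → replaces 14 → [11, 13]
15 → extends → [11, 13, 15]
6 → replaces 11 → [6, 13, 15]
16 → extends → [6, 13, 15, 16]
15 → replaces 16 → [6, 13, 15, 15]
15 → extends → [6, 13, 15, 15, 15]
10 → replaces 13 → [6, 10, 15, 15, 15]
17 → extends → [6, 10, 15, 15, 15, 17]
19 → extends → [6, 10, 15, 15, 15, 17, 19]
23 → extends → [6, 10, 15, 15, 15, 17, 19, 23]
27 → extends → [6, 10, 15, 15, 15, 17, 19, 23, 27]
31 → extends → [6, 10, 15, 15, 15, 17, 19, 23, 27, 31]
Longest non-decreasing subsequence has length 10, so deletions = 15 − 10 = 5.

5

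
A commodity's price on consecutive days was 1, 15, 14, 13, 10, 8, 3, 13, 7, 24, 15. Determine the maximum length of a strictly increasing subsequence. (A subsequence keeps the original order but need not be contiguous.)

Let dp[i] be the length of the longest such subsequence ending at index i:
i:      1  2  3  4  5  6  7  8  9 10 11
a[i]:   1 15 14 13 10  8  3 13  7 24 15
dp:     1  2  2  2  2  2  2  3  3  4  4
Maximum dp value is 4.

4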